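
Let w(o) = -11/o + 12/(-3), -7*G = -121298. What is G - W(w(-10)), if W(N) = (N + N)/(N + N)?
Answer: 121291/7 ≈ 17327.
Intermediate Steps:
G = 121298/7 (G = -⅐*(-121298) = 121298/7 ≈ 17328.)
w(o) = -4 - 11/o (w(o) = -11/o + 12*(-⅓) = -11/o - 4 = -4 - 11/o)
W(N) = 1 (W(N) = (2*N)/((2*N)) = (2*N)*(1/(2*N)) = 1)
G - W(w(-10)) = 121298/7 - 1*1 = 121298/7 - 1 = 121291/7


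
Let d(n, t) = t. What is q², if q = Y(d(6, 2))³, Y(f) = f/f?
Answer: 1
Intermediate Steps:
Y(f) = 1
q = 1 (q = 1³ = 1)
q² = 1² = 1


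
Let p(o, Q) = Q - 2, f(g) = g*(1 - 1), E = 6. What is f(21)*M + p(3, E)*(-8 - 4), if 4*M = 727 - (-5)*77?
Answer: -48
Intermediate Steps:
f(g) = 0 (f(g) = g*0 = 0)
p(o, Q) = -2 + Q
M = 278 (M = (727 - (-5)*77)/4 = (727 - 1*(-385))/4 = (727 + 385)/4 = (1/4)*1112 = 278)
f(21)*M + p(3, E)*(-8 - 4) = 0*278 + (-2 + 6)*(-8 - 4) = 0 + 4*(-12) = 0 - 48 = -48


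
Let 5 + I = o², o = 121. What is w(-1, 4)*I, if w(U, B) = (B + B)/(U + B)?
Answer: 117088/3 ≈ 39029.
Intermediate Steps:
w(U, B) = 2*B/(B + U) (w(U, B) = (2*B)/(B + U) = 2*B/(B + U))
I = 14636 (I = -5 + 121² = -5 + 14641 = 14636)
w(-1, 4)*I = (2*4/(4 - 1))*14636 = (2*4/3)*14636 = (2*4*(⅓))*14636 = (8/3)*14636 = 117088/3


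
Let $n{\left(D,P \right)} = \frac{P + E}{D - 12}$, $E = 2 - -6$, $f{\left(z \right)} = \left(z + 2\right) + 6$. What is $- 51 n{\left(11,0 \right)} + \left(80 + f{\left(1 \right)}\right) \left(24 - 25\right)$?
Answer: $319$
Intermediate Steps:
$f{\left(z \right)} = 8 + z$ ($f{\left(z \right)} = \left(2 + z\right) + 6 = 8 + z$)
$E = 8$ ($E = 2 + 6 = 8$)
$n{\left(D,P \right)} = \frac{8 + P}{-12 + D}$ ($n{\left(D,P \right)} = \frac{P + 8}{D - 12} = \frac{8 + P}{-12 + D}$)
$- 51 n{\left(11,0 \right)} + \left(80 + f{\left(1 \right)}\right) \left(24 - 25\right) = - 51 \frac{8 + 0}{-12 + 11} + \left(80 + \left(8 + 1\right)\right) \left(24 - 25\right) = - 51 \frac{1}{-1} \cdot 8 + \left(80 + 9\right) \left(-1\right) = - 51 \left(\left(-1\right) 8\right) + 89 \left(-1\right) = \left(-51\right) \left(-8\right) - 89 = 408 - 89 = 319$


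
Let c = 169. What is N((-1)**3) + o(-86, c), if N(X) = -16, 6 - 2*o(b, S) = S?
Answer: -195/2 ≈ -97.500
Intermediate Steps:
o(b, S) = 3 - S/2
N((-1)**3) + o(-86, c) = -16 + (3 - 1/2*169) = -16 + (3 - 169/2) = -16 - 163/2 = -195/2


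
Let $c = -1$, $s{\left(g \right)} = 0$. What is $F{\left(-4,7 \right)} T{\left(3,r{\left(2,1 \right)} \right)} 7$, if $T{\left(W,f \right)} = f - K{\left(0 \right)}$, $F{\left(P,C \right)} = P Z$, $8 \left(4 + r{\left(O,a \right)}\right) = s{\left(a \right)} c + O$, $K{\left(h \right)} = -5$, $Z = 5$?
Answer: $-175$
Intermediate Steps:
$r{\left(O,a \right)} = -4 + \frac{O}{8}$ ($r{\left(O,a \right)} = -4 + \frac{0 \left(-1\right) + O}{8} = -4 + \frac{0 + O}{8} = -4 + \frac{O}{8}$)
$F{\left(P,C \right)} = 5 P$ ($F{\left(P,C \right)} = P 5 = 5 P$)
$T{\left(W,f \right)} = 5 + f$ ($T{\left(W,f \right)} = f - -5 = f + 5 = 5 + f$)
$F{\left(-4,7 \right)} T{\left(3,r{\left(2,1 \right)} \right)} 7 = 5 \left(-4\right) \left(5 + \left(-4 + \frac{1}{8} \cdot 2\right)\right) 7 = - 20 \left(5 + \left(-4 + \frac{1}{4}\right)\right) 7 = - 20 \left(5 - \frac{15}{4}\right) 7 = \left(-20\right) \frac{5}{4} \cdot 7 = \left(-25\right) 7 = -175$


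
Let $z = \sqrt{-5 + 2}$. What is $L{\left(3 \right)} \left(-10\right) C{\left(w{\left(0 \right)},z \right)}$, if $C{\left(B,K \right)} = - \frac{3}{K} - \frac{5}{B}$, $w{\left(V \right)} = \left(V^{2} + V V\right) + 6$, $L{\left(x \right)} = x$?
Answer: $25 - 30 i \sqrt{3} \approx 25.0 - 51.962 i$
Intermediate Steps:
$z = i \sqrt{3}$ ($z = \sqrt{-3} = i \sqrt{3} \approx 1.732 i$)
$w{\left(V \right)} = 6 + 2 V^{2}$ ($w{\left(V \right)} = \left(V^{2} + V^{2}\right) + 6 = 2 V^{2} + 6 = 6 + 2 V^{2}$)
$C{\left(B,K \right)} = - \frac{5}{B} - \frac{3}{K}$
$L{\left(3 \right)} \left(-10\right) C{\left(w{\left(0 \right)},z \right)} = 3 \left(-10\right) \left(- \frac{5}{6 + 2 \cdot 0^{2}} - \frac{3}{i \sqrt{3}}\right) = - 30 \left(- \frac{5}{6 + 2 \cdot 0} - 3 \left(- \frac{i \sqrt{3}}{3}\right)\right) = - 30 \left(- \frac{5}{6 + 0} + i \sqrt{3}\right) = - 30 \left(- \frac{5}{6} + i \sqrt{3}\right) = 25 - 30 i \sqrt{3}$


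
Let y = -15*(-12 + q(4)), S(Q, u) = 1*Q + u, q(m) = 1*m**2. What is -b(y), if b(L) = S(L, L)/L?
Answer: -2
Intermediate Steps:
q(m) = m**2
S(Q, u) = Q + u
y = -60 (y = -15*(-12 + 4**2) = -15*(-12 + 16) = -15*4 = -60)
b(L) = 2 (b(L) = (L + L)/L = (2*L)/L = 2)
-b(y) = -1*2 = -2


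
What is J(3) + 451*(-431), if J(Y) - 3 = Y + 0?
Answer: -194375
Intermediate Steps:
J(Y) = 3 + Y (J(Y) = 3 + (Y + 0) = 3 + Y)
J(3) + 451*(-431) = (3 + 3) + 451*(-431) = 6 - 194381 = -194375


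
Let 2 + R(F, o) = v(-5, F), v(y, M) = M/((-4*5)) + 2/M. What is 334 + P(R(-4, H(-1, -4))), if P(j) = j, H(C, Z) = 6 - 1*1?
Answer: 3317/10 ≈ 331.70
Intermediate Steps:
H(C, Z) = 5 (H(C, Z) = 6 - 1 = 5)
v(y, M) = 2/M - M/20 (v(y, M) = M/(-20) + 2/M = M*(-1/20) + 2/M = -M/20 + 2/M = 2/M - M/20)
R(F, o) = -2 + 2/F - F/20 (R(F, o) = -2 + (2/F - F/20) = -2 + 2/F - F/20)
334 + P(R(-4, H(-1, -4))) = 334 + (-2 + 2/(-4) - 1/20*(-4)) = 334 + (-2 + 2*(-¼) + ⅕) = 334 + (-2 - ½ + ⅕) = 334 - 23/10 = 3317/10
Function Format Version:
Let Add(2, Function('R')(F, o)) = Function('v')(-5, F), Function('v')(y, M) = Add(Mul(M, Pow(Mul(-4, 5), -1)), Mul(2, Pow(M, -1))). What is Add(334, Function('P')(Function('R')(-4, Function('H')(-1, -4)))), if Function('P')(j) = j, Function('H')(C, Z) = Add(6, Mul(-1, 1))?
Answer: Rational(3317, 10) ≈ 331.70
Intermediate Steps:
Function('H')(C, Z) = 5 (Function('H')(C, Z) = Add(6, -1) = 5)
Function('v')(y, M) = Add(Mul(2, Pow(M, -1)), Mul(Rational(-1, 20), M)) (Function('v')(y, M) = Add(Mul(M, Pow(-20, -1)), Mul(2, Pow(M, -1))) = Add(Mul(M, Rational(-1, 20)), Mul(2, Pow(M, -1))) = Add(Mul(Rational(-1, 20), M), Mul(2, Pow(M, -1))) = Add(Mul(2, Pow(M, -1)), Mul(Rational(-1, 20), M)))
Function('R')(F, o) = Add(-2, Mul(2, Pow(F, -1)), Mul(Rational(-1, 20), F)) (Function('R')(F, o) = Add(-2, Add(Mul(2, Pow(F, -1)), Mul(Rational(-1, 20), F))) = Add(-2, Mul(2, Pow(F, -1)), Mul(Rational(-1, 20), F)))
Add(334, Function('P')(Function('R')(-4, Function('H')(-1, -4)))) = Add(334, Add(-2, Mul(2, Pow(-4, -1)), Mul(Rational(-1, 20), -4))) = Add(334, Add(-2, Mul(2, Rational(-1, 4)), Rational(1, 5))) = Add(334, Add(-2, Rational(-1, 2), Rational(1, 5))) = Add(334, Rational(-23, 10)) = Rational(3317, 10)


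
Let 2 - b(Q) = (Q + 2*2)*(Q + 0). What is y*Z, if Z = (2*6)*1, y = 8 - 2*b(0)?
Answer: 48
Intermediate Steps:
b(Q) = 2 - Q*(4 + Q) (b(Q) = 2 - (Q + 2*2)*(Q + 0) = 2 - (Q + 4)*Q = 2 - (4 + Q)*Q = 2 - Q*(4 + Q))
y = 4 (y = 8 - 2*(2 - 1*0² - 4*0) = 8 - 2*(2 - 1*0 + 0) = 8 - 2*(2 + 0 + 0) = 8 - 2*2 = 8 - 1*4 = 8 - 4 = 4)
Z = 12 (Z = 12*1 = 12)
y*Z = 4*12 = 48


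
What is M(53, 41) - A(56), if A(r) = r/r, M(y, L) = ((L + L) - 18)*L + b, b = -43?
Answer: 2580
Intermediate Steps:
M(y, L) = -43 + L*(-18 + 2*L) (M(y, L) = ((L + L) - 18)*L - 43 = (2*L - 18)*L - 43 = (-18 + 2*L)*L - 43 = L*(-18 + 2*L) - 43 = -43 + L*(-18 + 2*L))
A(r) = 1
M(53, 41) - A(56) = (-43 - 18*41 + 2*41²) - 1*1 = (-43 - 738 + 2*1681) - 1 = (-43 - 738 + 3362) - 1 = 2581 - 1 = 2580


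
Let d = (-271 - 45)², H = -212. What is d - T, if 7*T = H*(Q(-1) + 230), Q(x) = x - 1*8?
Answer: 745844/7 ≈ 1.0655e+5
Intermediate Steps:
Q(x) = -8 + x (Q(x) = x - 8 = -8 + x)
d = 99856 (d = (-316)² = 99856)
T = -46852/7 (T = (-212*((-8 - 1) + 230))/7 = (-212*(-9 + 230))/7 = (-212*221)/7 = (⅐)*(-46852) = -46852/7 ≈ -6693.1)
d - T = 99856 - 1*(-46852/7) = 99856 + 46852/7 = 745844/7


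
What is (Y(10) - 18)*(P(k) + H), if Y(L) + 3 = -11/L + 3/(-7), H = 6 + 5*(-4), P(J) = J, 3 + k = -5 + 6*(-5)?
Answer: 41002/35 ≈ 1171.5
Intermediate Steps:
k = -38 (k = -3 + (-5 + 6*(-5)) = -3 + (-5 - 30) = -3 - 35 = -38)
H = -14 (H = 6 - 20 = -14)
Y(L) = -24/7 - 11/L (Y(L) = -3 + (-11/L + 3/(-7)) = -3 + (-11/L + 3*(-1/7)) = -3 + (-11/L - 3/7) = -3 + (-3/7 - 11/L) = -24/7 - 11/L)
(Y(10) - 18)*(P(k) + H) = ((-24/7 - 11/10) - 18)*(-38 - 14) = ((-24/7 - 11*1/10) - 18)*(-52) = ((-24/7 - 11/10) - 18)*(-52) = (-317/70 - 18)*(-52) = -1577/70*(-52) = 41002/35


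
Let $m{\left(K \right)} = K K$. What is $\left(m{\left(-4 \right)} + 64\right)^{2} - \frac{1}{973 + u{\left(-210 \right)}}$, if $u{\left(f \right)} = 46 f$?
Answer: $\frac{55596801}{8687} \approx 6400.0$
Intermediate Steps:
$m{\left(K \right)} = K^{2}$
$\left(m{\left(-4 \right)} + 64\right)^{2} - \frac{1}{973 + u{\left(-210 \right)}} = \left(\left(-4\right)^{2} + 64\right)^{2} - \frac{1}{973 + 46 \left(-210\right)} = \left(16 + 64\right)^{2} - \frac{1}{973 - 9660} = 80^{2} - \frac{1}{-8687} = 6400 - - \frac{1}{8687} = 6400 + \frac{1}{8687} = \frac{55596801}{8687}$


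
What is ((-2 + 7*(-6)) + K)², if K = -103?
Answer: 21609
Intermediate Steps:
((-2 + 7*(-6)) + K)² = ((-2 + 7*(-6)) - 103)² = ((-2 - 42) - 103)² = (-44 - 103)² = (-147)² = 21609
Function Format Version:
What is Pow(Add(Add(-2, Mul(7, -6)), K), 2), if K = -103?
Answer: 21609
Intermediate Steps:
Pow(Add(Add(-2, Mul(7, -6)), K), 2) = Pow(Add(Add(-2, Mul(7, -6)), -103), 2) = Pow(Add(Add(-2, -42), -103), 2) = Pow(Add(-44, -103), 2) = Pow(-147, 2) = 21609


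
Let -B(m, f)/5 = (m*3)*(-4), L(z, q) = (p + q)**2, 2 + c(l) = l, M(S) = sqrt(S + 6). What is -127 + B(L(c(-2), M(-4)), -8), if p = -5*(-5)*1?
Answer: 37493 + 3000*sqrt(2) ≈ 41736.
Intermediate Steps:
p = 25 (p = 25*1 = 25)
M(S) = sqrt(6 + S)
c(l) = -2 + l
L(z, q) = (25 + q)**2
B(m, f) = 60*m (B(m, f) = -5*m*3*(-4) = -5*3*m*(-4) = -(-60)*m = 60*m)
-127 + B(L(c(-2), M(-4)), -8) = -127 + 60*(25 + sqrt(6 - 4))**2 = -127 + 60*(25 + sqrt(2))**2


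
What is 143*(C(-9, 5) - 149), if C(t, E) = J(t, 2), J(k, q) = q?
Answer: -21021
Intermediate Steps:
C(t, E) = 2
143*(C(-9, 5) - 149) = 143*(2 - 149) = 143*(-147) = -21021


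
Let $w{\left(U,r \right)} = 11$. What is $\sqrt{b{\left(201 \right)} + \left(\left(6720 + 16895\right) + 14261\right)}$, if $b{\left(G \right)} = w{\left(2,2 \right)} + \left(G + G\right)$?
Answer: $\sqrt{38289} \approx 195.68$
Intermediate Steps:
$b{\left(G \right)} = 11 + 2 G$ ($b{\left(G \right)} = 11 + \left(G + G\right) = 11 + 2 G$)
$\sqrt{b{\left(201 \right)} + \left(\left(6720 + 16895\right) + 14261\right)} = \sqrt{\left(11 + 2 \cdot 201\right) + \left(\left(6720 + 16895\right) + 14261\right)} = \sqrt{\left(11 + 402\right) + \left(23615 + 14261\right)} = \sqrt{413 + 37876} = \sqrt{38289}$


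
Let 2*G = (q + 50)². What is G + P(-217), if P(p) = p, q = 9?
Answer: 3047/2 ≈ 1523.5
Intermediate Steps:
G = 3481/2 (G = (9 + 50)²/2 = (½)*59² = (½)*3481 = 3481/2 ≈ 1740.5)
G + P(-217) = 3481/2 - 217 = 3047/2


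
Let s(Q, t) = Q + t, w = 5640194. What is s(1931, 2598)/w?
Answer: 647/805742 ≈ 0.00080299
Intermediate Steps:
s(1931, 2598)/w = (1931 + 2598)/5640194 = 4529*(1/5640194) = 647/805742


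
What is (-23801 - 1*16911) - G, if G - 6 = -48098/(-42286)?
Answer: -860924723/21143 ≈ -40719.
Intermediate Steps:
G = 150907/21143 (G = 6 - 48098/(-42286) = 6 - 48098*(-1/42286) = 6 + 24049/21143 = 150907/21143 ≈ 7.1374)
(-23801 - 1*16911) - G = (-23801 - 1*16911) - 1*150907/21143 = (-23801 - 16911) - 150907/21143 = -40712 - 150907/21143 = -860924723/21143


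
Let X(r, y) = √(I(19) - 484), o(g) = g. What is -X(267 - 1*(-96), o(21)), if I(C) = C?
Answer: -I*√465 ≈ -21.564*I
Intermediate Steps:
X(r, y) = I*√465 (X(r, y) = √(19 - 484) = √(-465) = I*√465)
-X(267 - 1*(-96), o(21)) = -I*√465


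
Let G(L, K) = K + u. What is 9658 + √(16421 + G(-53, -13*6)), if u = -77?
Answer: 9658 + √16266 ≈ 9785.5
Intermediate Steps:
G(L, K) = -77 + K (G(L, K) = K - 77 = -77 + K)
9658 + √(16421 + G(-53, -13*6)) = 9658 + √(16421 + (-77 - 13*6)) = 9658 + √(16421 + (-77 - 78)) = 9658 + √(16421 - 155) = 9658 + √16266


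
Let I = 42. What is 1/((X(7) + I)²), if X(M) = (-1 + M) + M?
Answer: 1/3025 ≈ 0.00033058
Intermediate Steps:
X(M) = -1 + 2*M
1/((X(7) + I)²) = 1/(((-1 + 2*7) + 42)²) = 1/(((-1 + 14) + 42)²) = 1/((13 + 42)²) = 1/(55²) = 1/3025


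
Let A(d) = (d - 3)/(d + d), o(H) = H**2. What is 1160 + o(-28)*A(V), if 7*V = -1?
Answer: 9784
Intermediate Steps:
V = -1/7 (V = (1/7)*(-1) = -1/7 ≈ -0.14286)
A(d) = (-3 + d)/(2*d) (A(d) = (-3 + d)/((2*d)) = (-3 + d)*(1/(2*d)) = (-3 + d)/(2*d))
1160 + o(-28)*A(V) = 1160 + (-28)**2*((-3 - 1/7)/(2*(-1/7))) = 1160 + 784*((1/2)*(-7)*(-22/7)) = 1160 + 784*11 = 1160 + 8624 = 9784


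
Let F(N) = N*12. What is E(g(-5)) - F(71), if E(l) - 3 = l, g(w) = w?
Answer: -854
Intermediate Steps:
E(l) = 3 + l
F(N) = 12*N
E(g(-5)) - F(71) = (3 - 5) - 12*71 = -2 - 1*852 = -2 - 852 = -854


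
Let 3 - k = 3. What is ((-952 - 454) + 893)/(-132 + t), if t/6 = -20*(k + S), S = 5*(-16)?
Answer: -57/1052 ≈ -0.054183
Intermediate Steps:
S = -80
k = 0 (k = 3 - 1*3 = 3 - 3 = 0)
t = 9600 (t = 6*(-20*(0 - 80)) = 6*(-20*(-80)) = 6*1600 = 9600)
((-952 - 454) + 893)/(-132 + t) = ((-952 - 454) + 893)/(-132 + 9600) = (-1406 + 893)/9468 = -513*1/9468 = -57/1052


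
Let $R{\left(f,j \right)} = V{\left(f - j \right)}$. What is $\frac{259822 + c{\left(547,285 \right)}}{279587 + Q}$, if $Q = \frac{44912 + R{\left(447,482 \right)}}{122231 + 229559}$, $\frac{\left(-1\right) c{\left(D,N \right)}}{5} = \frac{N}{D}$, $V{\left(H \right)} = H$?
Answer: $\frac{49996820114110}{53800707717029} \approx 0.9293$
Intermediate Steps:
$R{\left(f,j \right)} = f - j$
$c{\left(D,N \right)} = - \frac{5 N}{D}$ ($c{\left(D,N \right)} = - 5 \frac{N}{D} = - \frac{5 N}{D}$)
$Q = \frac{44877}{351790}$ ($Q = \frac{44912 + \left(447 - 482\right)}{122231 + 229559} = \frac{44912 + \left(447 - 482\right)}{351790} = \left(44912 - 35\right) \frac{1}{351790} = 44877 \cdot \frac{1}{351790} = \frac{44877}{351790} \approx 0.12757$)
$\frac{259822 + c{\left(547,285 \right)}}{279587 + Q} = \frac{259822 - \frac{1425}{547}}{279587 + \frac{44877}{351790}} = \frac{259822 - 1425 \cdot \frac{1}{547}}{\frac{98355955607}{351790}} = \left(259822 - \frac{1425}{547}\right) \frac{351790}{98355955607} = \frac{142121209}{547} \cdot \frac{351790}{98355955607} = \frac{49996820114110}{53800707717029}$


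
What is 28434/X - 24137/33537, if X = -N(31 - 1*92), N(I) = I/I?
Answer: -953615195/33537 ≈ -28435.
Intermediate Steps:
N(I) = 1
X = -1 (X = -1*1 = -1)
28434/X - 24137/33537 = 28434/(-1) - 24137/33537 = 28434*(-1) - 24137*1/33537 = -28434 - 24137/33537 = -953615195/33537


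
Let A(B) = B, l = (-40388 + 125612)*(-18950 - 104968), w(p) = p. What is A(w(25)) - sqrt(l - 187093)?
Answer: 25 - 5*I*sqrt(422438989) ≈ 25.0 - 1.0277e+5*I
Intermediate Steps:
l = -10560787632 (l = 85224*(-123918) = -10560787632)
A(w(25)) - sqrt(l - 187093) = 25 - sqrt(-10560787632 - 187093) = 25 - sqrt(-10560974725) = 25 - 5*I*sqrt(422438989)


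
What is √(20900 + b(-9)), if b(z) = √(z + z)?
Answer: √(20900 + 3*I*√2) ≈ 144.57 + 0.015*I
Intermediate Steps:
b(z) = √2*√z (b(z) = √(2*z) = √2*√z)
√(20900 + b(-9)) = √(20900 + √2*√(-9)) = √(20900 + √2*(3*I)) = √(20900 + 3*I*√2)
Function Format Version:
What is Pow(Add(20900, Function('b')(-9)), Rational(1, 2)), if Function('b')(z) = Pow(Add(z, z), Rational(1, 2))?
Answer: Pow(Add(20900, Mul(3, I, Pow(2, Rational(1, 2)))), Rational(1, 2)) ≈ Add(144.57, Mul(0.015, I))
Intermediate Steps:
Function('b')(z) = Mul(Pow(2, Rational(1, 2)), Pow(z, Rational(1, 2))) (Function('b')(z) = Pow(Mul(2, z), Rational(1, 2)) = Mul(Pow(2, Rational(1, 2)), Pow(z, Rational(1, 2))))
Pow(Add(20900, Function('b')(-9)), Rational(1, 2)) = Pow(Add(20900, Mul(Pow(2, Rational(1, 2)), Pow(-9, Rational(1, 2)))), Rational(1, 2)) = Pow(Add(20900, Mul(Pow(2, Rational(1, 2)), Mul(3, I))), Rational(1, 2)) = Pow(Add(20900, Mul(3, I, Pow(2, Rational(1, 2)))), Rational(1, 2))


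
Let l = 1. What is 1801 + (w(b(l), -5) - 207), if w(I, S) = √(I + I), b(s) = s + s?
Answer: 1596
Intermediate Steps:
b(s) = 2*s
w(I, S) = √2*√I (w(I, S) = √(2*I) = √2*√I)
1801 + (w(b(l), -5) - 207) = 1801 + (√2*√(2*1) - 207) = 1801 + (√2*√2 - 207) = 1801 + (2 - 207) = 1801 - 205 = 1596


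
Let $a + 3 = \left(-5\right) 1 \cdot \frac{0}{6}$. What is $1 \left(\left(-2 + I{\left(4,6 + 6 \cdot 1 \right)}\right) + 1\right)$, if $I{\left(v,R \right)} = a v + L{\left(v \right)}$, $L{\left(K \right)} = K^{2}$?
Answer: $3$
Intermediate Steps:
$a = -3$ ($a = -3 + \left(-5\right) 1 \cdot \frac{0}{6} = -3 - 5 \cdot 0 \cdot \frac{1}{6} = -3 - 0 = -3 + 0 = -3$)
$I{\left(v,R \right)} = v^{2} - 3 v$ ($I{\left(v,R \right)} = - 3 v + v^{2} = v^{2} - 3 v$)
$1 \left(\left(-2 + I{\left(4,6 + 6 \cdot 1 \right)}\right) + 1\right) = 1 \left(\left(-2 + 4 \left(-3 + 4\right)\right) + 1\right) = 1 \left(\left(-2 + 4 \cdot 1\right) + 1\right) = 1 \left(\left(-2 + 4\right) + 1\right) = 1 \left(2 + 1\right) = 1 \cdot 3 = 3$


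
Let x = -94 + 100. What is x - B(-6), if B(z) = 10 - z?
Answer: -10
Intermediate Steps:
x = 6
x - B(-6) = 6 - (10 - 1*(-6)) = 6 - (10 + 6) = 6 - 1*16 = 6 - 16 = -10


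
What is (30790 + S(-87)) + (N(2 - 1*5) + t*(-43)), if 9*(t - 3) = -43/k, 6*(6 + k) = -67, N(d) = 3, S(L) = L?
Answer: 9444595/309 ≈ 30565.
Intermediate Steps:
k = -103/6 (k = -6 + (⅙)*(-67) = -6 - 67/6 = -103/6 ≈ -17.167)
t = 1013/309 (t = 3 + (-43/(-103/6))/9 = 3 + (-43*(-6/103))/9 = 3 + (⅑)*(258/103) = 3 + 86/309 = 1013/309 ≈ 3.2783)
(30790 + S(-87)) + (N(2 - 1*5) + t*(-43)) = (30790 - 87) + (3 + (1013/309)*(-43)) = 30703 + (3 - 43559/309) = 30703 - 42632/309 = 9444595/309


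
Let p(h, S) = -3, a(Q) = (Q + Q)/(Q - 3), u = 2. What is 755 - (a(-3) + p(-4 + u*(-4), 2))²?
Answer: 751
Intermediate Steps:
a(Q) = 2*Q/(-3 + Q) (a(Q) = (2*Q)/(-3 + Q) = 2*Q/(-3 + Q))
755 - (a(-3) + p(-4 + u*(-4), 2))² = 755 - (2*(-3)/(-3 - 3) - 3)² = 755 - (2*(-3)/(-6) - 3)² = 755 - (2*(-3)*(-⅙) - 3)² = 755 - (1 - 3)² = 755 - 1*(-2)² = 755 - 1*4 = 755 - 4 = 751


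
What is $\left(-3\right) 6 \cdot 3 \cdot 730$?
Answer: $-39420$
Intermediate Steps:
$\left(-3\right) 6 \cdot 3 \cdot 730 = \left(-18\right) 3 \cdot 730 = \left(-54\right) 730 = -39420$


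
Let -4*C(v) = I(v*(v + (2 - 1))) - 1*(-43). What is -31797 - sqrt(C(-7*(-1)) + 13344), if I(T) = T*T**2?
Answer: -31797 - 3*I*sqrt(13587)/2 ≈ -31797.0 - 174.84*I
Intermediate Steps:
I(T) = T**3
C(v) = -43/4 - v**3*(1 + v)**3/4 (C(v) = -((v*(v + (2 - 1)))**3 - 1*(-43))/4 = -((v*(v + 1))**3 + 43)/4 = -((v*(1 + v))**3 + 43)/4 = -(v**3*(1 + v)**3 + 43)/4 = -(43 + v**3*(1 + v)**3)/4 = -43/4 - v**3*(1 + v)**3/4)
-31797 - sqrt(C(-7*(-1)) + 13344) = -31797 - sqrt((-43/4 - (-7*(-1))**3*(1 - 7*(-1))**3/4) + 13344) = -31797 - sqrt((-43/4 - 1/4*7**3*(1 + 7)**3) + 13344) = -31797 - sqrt((-43/4 - 1/4*343*8**3) + 13344) = -31797 - sqrt((-43/4 - 1/4*343*512) + 13344) = -31797 - sqrt((-43/4 - 43904) + 13344) = -31797 - sqrt(-175659/4 + 13344) = -31797 - sqrt(-122283/4) = -31797 - 3*I*sqrt(13587)/2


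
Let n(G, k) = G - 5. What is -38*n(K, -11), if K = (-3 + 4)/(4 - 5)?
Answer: 228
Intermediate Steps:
K = -1 (K = 1/(-1) = 1*(-1) = -1)
n(G, k) = -5 + G
-38*n(K, -11) = -38*(-5 - 1) = -38*(-6) = 228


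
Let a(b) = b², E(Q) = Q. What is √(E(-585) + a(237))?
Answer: 12*√386 ≈ 235.76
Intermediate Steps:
√(E(-585) + a(237)) = √(-585 + 237²) = √(-585 + 56169) = √55584 = 12*√386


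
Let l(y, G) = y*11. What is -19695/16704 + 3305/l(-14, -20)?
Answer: -9706625/428736 ≈ -22.640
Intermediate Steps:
l(y, G) = 11*y
-19695/16704 + 3305/l(-14, -20) = -19695/16704 + 3305/((11*(-14))) = -19695*1/16704 + 3305/(-154) = -6565/5568 + 3305*(-1/154) = -6565/5568 - 3305/154 = -9706625/428736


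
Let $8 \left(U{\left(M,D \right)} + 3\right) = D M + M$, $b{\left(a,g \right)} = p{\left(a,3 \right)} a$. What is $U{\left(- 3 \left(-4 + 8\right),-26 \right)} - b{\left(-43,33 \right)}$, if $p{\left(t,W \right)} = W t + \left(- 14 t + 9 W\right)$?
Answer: $\frac{43069}{2} \approx 21535.0$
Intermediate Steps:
$p{\left(t,W \right)} = - 14 t + 9 W + W t$
$b{\left(a,g \right)} = a \left(27 - 11 a\right)$ ($b{\left(a,g \right)} = \left(- 14 a + 9 \cdot 3 + 3 a\right) a = \left(- 14 a + 27 + 3 a\right) a = \left(27 - 11 a\right) a = a \left(27 - 11 a\right)$)
$U{\left(M,D \right)} = -3 + \frac{M}{8} + \frac{D M}{8}$ ($U{\left(M,D \right)} = -3 + \frac{D M + M}{8} = -3 + \frac{M + D M}{8} = -3 + \left(\frac{M}{8} + \frac{D M}{8}\right) = -3 + \frac{M}{8} + \frac{D M}{8}$)
$U{\left(- 3 \left(-4 + 8\right),-26 \right)} - b{\left(-43,33 \right)} = \left(-3 + \frac{\left(-3\right) \left(-4 + 8\right)}{8} + \frac{1}{8} \left(-26\right) \left(- 3 \left(-4 + 8\right)\right)\right) - - 43 \left(27 - -473\right) = \left(-3 + \frac{\left(-3\right) 4}{8} + \frac{1}{8} \left(-26\right) \left(\left(-3\right) 4\right)\right) - - 43 \left(27 + 473\right) = \left(-3 + \frac{1}{8} \left(-12\right) + \frac{1}{8} \left(-26\right) \left(-12\right)\right) - \left(-43\right) 500 = \left(-3 - \frac{3}{2} + 39\right) - -21500 = \frac{69}{2} + 21500 = \frac{43069}{2}$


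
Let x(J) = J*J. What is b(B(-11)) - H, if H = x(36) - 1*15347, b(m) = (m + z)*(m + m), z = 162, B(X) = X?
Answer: 10729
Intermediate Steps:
x(J) = J**2
b(m) = 2*m*(162 + m) (b(m) = (m + 162)*(m + m) = (162 + m)*(2*m) = 2*m*(162 + m))
H = -14051 (H = 36**2 - 1*15347 = 1296 - 15347 = -14051)
b(B(-11)) - H = 2*(-11)*(162 - 11) - 1*(-14051) = 2*(-11)*151 + 14051 = -3322 + 14051 = 10729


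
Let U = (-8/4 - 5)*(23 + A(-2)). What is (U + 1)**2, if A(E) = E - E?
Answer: 25600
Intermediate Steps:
A(E) = 0
U = -161 (U = (-8/4 - 5)*(23 + 0) = (-8*1/4 - 5)*23 = (-2 - 5)*23 = -7*23 = -161)
(U + 1)**2 = (-161 + 1)**2 = (-160)**2 = 25600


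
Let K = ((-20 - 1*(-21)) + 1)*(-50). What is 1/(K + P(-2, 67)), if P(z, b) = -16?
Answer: -1/116 ≈ -0.0086207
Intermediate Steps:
K = -100 (K = ((-20 + 21) + 1)*(-50) = (1 + 1)*(-50) = 2*(-50) = -100)
1/(K + P(-2, 67)) = 1/(-100 - 16) = 1/(-116) = -1/116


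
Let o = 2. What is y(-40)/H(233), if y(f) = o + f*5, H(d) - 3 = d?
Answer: -99/118 ≈ -0.83898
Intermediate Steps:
H(d) = 3 + d
y(f) = 2 + 5*f (y(f) = 2 + f*5 = 2 + 5*f)
y(-40)/H(233) = (2 + 5*(-40))/(3 + 233) = (2 - 200)/236 = -198*1/236 = -99/118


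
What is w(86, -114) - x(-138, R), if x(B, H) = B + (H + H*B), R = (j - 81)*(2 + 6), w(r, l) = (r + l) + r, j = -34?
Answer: -125844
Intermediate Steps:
w(r, l) = l + 2*r (w(r, l) = (l + r) + r = l + 2*r)
R = -920 (R = (-34 - 81)*(2 + 6) = -115*8 = -920)
x(B, H) = B + H + B*H (x(B, H) = B + (H + B*H) = B + H + B*H)
w(86, -114) - x(-138, R) = (-114 + 2*86) - (-138 - 920 - 138*(-920)) = (-114 + 172) - (-138 - 920 + 126960) = 58 - 1*125902 = 58 - 125902 = -125844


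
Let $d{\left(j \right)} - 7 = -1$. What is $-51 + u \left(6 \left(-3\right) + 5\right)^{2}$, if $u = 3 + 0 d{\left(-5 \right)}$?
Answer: $456$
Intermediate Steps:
$d{\left(j \right)} = 6$ ($d{\left(j \right)} = 7 - 1 = 6$)
$u = 3$ ($u = 3 + 0 \cdot 6 = 3 + 0 = 3$)
$-51 + u \left(6 \left(-3\right) + 5\right)^{2} = -51 + 3 \left(6 \left(-3\right) + 5\right)^{2} = -51 + 3 \left(-18 + 5\right)^{2} = -51 + 3 \left(-13\right)^{2} = -51 + 3 \cdot 169 = -51 + 507 = 456$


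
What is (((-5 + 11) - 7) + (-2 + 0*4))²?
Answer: 9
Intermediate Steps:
(((-5 + 11) - 7) + (-2 + 0*4))² = ((6 - 7) + (-2 + 0))² = (-1 - 2)² = (-3)² = 9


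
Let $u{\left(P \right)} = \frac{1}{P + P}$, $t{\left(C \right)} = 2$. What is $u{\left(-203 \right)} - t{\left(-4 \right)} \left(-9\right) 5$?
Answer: $\frac{36539}{406} \approx 89.998$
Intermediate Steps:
$u{\left(P \right)} = \frac{1}{2 P}$
$u{\left(-203 \right)} - t{\left(-4 \right)} \left(-9\right) 5 = \frac{1}{2 \left(-203\right)} - 2 \left(-9\right) 5 = \frac{1}{2} \left(- \frac{1}{203}\right) - \left(-18\right) 5 = - \frac{1}{406} - -90 = - \frac{1}{406} + 90 = \frac{36539}{406}$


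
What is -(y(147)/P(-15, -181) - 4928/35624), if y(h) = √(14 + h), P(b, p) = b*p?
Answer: 616/4453 - √161/2715 ≈ 0.13366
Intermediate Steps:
-(y(147)/P(-15, -181) - 4928/35624) = -(√(14 + 147)/((-15*(-181))) - 4928/35624) = -(√161/2715 - 4928*1/35624) = -(√161*(1/2715) - 616/4453) = -(√161/2715 - 616/4453) = -(-616/4453 + √161/2715) = 616/4453 - √161/2715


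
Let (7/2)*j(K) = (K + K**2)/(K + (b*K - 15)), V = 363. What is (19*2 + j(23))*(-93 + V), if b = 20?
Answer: 941940/91 ≈ 10351.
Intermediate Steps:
j(K) = 2*(K + K**2)/(7*(-15 + 21*K)) (j(K) = 2*((K + K**2)/(K + (20*K - 15)))/7 = 2*((K + K**2)/(K + (-15 + 20*K)))/7 = 2*((K + K**2)/(-15 + 21*K))/7 = 2*(K + K**2)/(7*(-15 + 21*K)))
(19*2 + j(23))*(-93 + V) = (19*2 + (2/21)*23*(1 + 23)/(-5 + 7*23))*(-93 + 363) = (38 + (2/21)*23*24/(-5 + 161))*270 = (38 + (2/21)*23*24/156)*270 = (38 + (2/21)*23*(1/156)*24)*270 = (38 + 92/273)*270 = (10466/273)*270 = 941940/91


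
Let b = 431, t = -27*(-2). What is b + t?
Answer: 485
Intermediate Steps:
t = 54
b + t = 431 + 54 = 485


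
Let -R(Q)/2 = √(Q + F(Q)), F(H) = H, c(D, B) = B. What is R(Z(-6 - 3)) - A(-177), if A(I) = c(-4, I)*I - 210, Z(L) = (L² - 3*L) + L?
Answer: -31119 - 6*√22 ≈ -31147.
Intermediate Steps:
Z(L) = L² - 2*L
R(Q) = -2*√2*√Q (R(Q) = -2*√(Q + Q) = -2*√2*√Q)
A(I) = -210 + I² (A(I) = I*I - 210 = I² - 210 = -210 + I²)
R(Z(-6 - 3)) - A(-177) = -2*√2*√((-6 - 3)*(-2 + (-6 - 3))) - (-210 + (-177)²) = -2*√2*√(-9*(-2 - 9)) - (-210 + 31329) = -2*√2*√(-9*(-11)) - 1*31119 = -2*√2*√99 - 31119 = -2*√2*3*√11 - 31119 = -6*√22 - 31119 = -31119 - 6*√22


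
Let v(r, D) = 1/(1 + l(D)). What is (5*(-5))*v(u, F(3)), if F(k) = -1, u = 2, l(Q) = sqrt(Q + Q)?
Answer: 25*I/(sqrt(2) - I) ≈ -8.3333 + 11.785*I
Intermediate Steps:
l(Q) = sqrt(2)*sqrt(Q) (l(Q) = sqrt(2*Q) = sqrt(2)*sqrt(Q))
v(r, D) = 1/(1 + sqrt(2)*sqrt(D))
(5*(-5))*v(u, F(3)) = (5*(-5))/(1 + sqrt(2)*sqrt(-1)) = -25/(1 + sqrt(2)*I) = -25/(1 + I*sqrt(2))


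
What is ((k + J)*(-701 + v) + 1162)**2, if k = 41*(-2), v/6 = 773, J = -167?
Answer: 958736680801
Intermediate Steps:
v = 4638 (v = 6*773 = 4638)
k = -82
((k + J)*(-701 + v) + 1162)**2 = ((-82 - 167)*(-701 + 4638) + 1162)**2 = (-249*3937 + 1162)**2 = (-980313 + 1162)**2 = (-979151)**2 = 958736680801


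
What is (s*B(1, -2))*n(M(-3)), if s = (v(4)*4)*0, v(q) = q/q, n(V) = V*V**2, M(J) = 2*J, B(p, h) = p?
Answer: 0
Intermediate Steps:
n(V) = V**3
v(q) = 1
s = 0 (s = (1*4)*0 = 4*0 = 0)
(s*B(1, -2))*n(M(-3)) = (0*1)*(2*(-3))**3 = 0*(-6)**3 = 0*(-216) = 0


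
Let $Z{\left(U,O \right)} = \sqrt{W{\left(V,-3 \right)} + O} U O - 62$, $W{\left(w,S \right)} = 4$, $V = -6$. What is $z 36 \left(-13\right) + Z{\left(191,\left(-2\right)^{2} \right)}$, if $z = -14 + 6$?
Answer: $3682 + 1528 \sqrt{2} \approx 5842.9$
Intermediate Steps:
$z = -8$
$Z{\left(U,O \right)} = -62 + O U \sqrt{4 + O}$ ($Z{\left(U,O \right)} = \sqrt{4 + O} U O - 62 = U \sqrt{4 + O} O - 62 = O U \sqrt{4 + O} - 62 = -62 + O U \sqrt{4 + O}$)
$z 36 \left(-13\right) + Z{\left(191,\left(-2\right)^{2} \right)} = \left(-8\right) 36 \left(-13\right) - \left(62 - \left(-2\right)^{2} \cdot 191 \sqrt{4 + \left(-2\right)^{2}}\right) = \left(-288\right) \left(-13\right) - \left(62 - 764 \sqrt{4 + 4}\right) = 3744 - \left(62 - 764 \sqrt{8}\right) = 3744 - \left(62 - 764 \cdot 2 \sqrt{2}\right) = 3744 - \left(62 - 1528 \sqrt{2}\right) = 3682 + 1528 \sqrt{2}$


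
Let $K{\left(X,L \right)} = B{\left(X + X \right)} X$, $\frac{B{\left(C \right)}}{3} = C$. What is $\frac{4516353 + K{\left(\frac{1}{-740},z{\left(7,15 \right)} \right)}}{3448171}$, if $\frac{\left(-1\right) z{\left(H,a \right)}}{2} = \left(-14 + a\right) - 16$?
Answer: $\frac{1236577451403}{944109219800} \approx 1.3098$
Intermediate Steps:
$B{\left(C \right)} = 3 C$
$z{\left(H,a \right)} = 60 - 2 a$ ($z{\left(H,a \right)} = - 2 \left(\left(-14 + a\right) - 16\right) = - 2 \left(-30 + a\right) = 60 - 2 a$)
$K{\left(X,L \right)} = 6 X^{2}$ ($K{\left(X,L \right)} = 3 \left(X + X\right) X = 3 \cdot 2 X X = 6 X X = 6 X^{2}$)
$\frac{4516353 + K{\left(\frac{1}{-740},z{\left(7,15 \right)} \right)}}{3448171} = \frac{4516353 + 6 \left(\frac{1}{-740}\right)^{2}}{3448171} = \left(4516353 + 6 \left(- \frac{1}{740}\right)^{2}\right) \frac{1}{3448171} = \left(4516353 + 6 \cdot \frac{1}{547600}\right) \frac{1}{3448171} = \left(4516353 + \frac{3}{273800}\right) \frac{1}{3448171} = \frac{1236577451403}{273800} \cdot \frac{1}{3448171} = \frac{1236577451403}{944109219800}$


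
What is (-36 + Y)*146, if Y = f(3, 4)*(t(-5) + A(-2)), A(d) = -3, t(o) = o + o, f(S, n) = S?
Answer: -10950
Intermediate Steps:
t(o) = 2*o
Y = -39 (Y = 3*(2*(-5) - 3) = 3*(-10 - 3) = 3*(-13) = -39)
(-36 + Y)*146 = (-36 - 39)*146 = -75*146 = -10950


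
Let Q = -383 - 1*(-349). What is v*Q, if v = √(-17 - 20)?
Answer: -34*I*√37 ≈ -206.81*I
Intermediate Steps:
Q = -34 (Q = -383 + 349 = -34)
v = I*√37 (v = √(-37) = I*√37 ≈ 6.0828*I)
v*Q = (I*√37)*(-34) = -34*I*√37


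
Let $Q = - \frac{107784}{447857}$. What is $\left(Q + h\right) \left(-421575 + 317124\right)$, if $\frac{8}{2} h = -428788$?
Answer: $\frac{5014591674362463}{447857} \approx 1.1197 \cdot 10^{10}$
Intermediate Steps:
$h = -107197$ ($h = \frac{1}{4} \left(-428788\right) = -107197$)
$Q = - \frac{107784}{447857}$ ($Q = \left(-107784\right) \frac{1}{447857} = - \frac{107784}{447857} \approx -0.24067$)
$\left(Q + h\right) \left(-421575 + 317124\right) = \left(- \frac{107784}{447857} - 107197\right) \left(-421575 + 317124\right) = \left(- \frac{48009034613}{447857}\right) \left(-104451\right) = \frac{5014591674362463}{447857}$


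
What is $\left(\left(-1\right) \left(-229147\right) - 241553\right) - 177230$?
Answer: $-189636$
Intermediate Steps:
$\left(\left(-1\right) \left(-229147\right) - 241553\right) - 177230 = \left(229147 - 241553\right) - 177230 = -12406 - 177230 = -189636$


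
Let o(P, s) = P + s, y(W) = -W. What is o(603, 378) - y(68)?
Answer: 1049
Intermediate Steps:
o(603, 378) - y(68) = (603 + 378) - (-1)*68 = 981 - 1*(-68) = 981 + 68 = 1049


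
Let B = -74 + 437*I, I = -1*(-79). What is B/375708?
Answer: 11483/125236 ≈ 0.091691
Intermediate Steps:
I = 79
B = 34449 (B = -74 + 437*79 = -74 + 34523 = 34449)
B/375708 = 34449/375708 = 34449*(1/375708) = 11483/125236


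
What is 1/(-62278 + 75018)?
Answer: 1/12740 ≈ 7.8493e-5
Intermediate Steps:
1/(-62278 + 75018) = 1/12740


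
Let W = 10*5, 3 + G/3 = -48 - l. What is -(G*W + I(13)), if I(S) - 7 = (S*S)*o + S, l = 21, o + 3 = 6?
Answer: 10273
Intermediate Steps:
o = 3 (o = -3 + 6 = 3)
G = -216 (G = -9 + 3*(-48 - 1*21) = -9 + 3*(-48 - 21) = -9 + 3*(-69) = -9 - 207 = -216)
I(S) = 7 + S + 3*S² (I(S) = 7 + ((S*S)*3 + S) = 7 + (S²*3 + S) = 7 + (3*S² + S) = 7 + (S + 3*S²) = 7 + S + 3*S²)
W = 50
-(G*W + I(13)) = -(-216*50 + (7 + 13 + 3*13²)) = -(-10800 + (7 + 13 + 3*169)) = -(-10800 + (7 + 13 + 507)) = -(-10800 + 527) = -1*(-10273) = 10273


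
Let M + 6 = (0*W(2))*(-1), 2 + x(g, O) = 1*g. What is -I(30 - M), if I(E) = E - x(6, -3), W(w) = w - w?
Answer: -32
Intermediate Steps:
W(w) = 0
x(g, O) = -2 + g (x(g, O) = -2 + 1*g = -2 + g)
M = -6 (M = -6 + (0*0)*(-1) = -6 + 0*(-1) = -6 + 0 = -6)
I(E) = -4 + E (I(E) = E - (-2 + 6) = E - 1*4 = E - 4 = -4 + E)
-I(30 - M) = -(-4 + (30 - 1*(-6))) = -(-4 + (30 + 6)) = -(-4 + 36) = -1*32 = -32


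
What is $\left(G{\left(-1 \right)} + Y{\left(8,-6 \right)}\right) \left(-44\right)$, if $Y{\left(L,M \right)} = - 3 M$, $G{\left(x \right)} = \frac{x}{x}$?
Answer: $-836$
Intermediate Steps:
$G{\left(x \right)} = 1$
$\left(G{\left(-1 \right)} + Y{\left(8,-6 \right)}\right) \left(-44\right) = \left(1 - -18\right) \left(-44\right) = \left(1 + 18\right) \left(-44\right) = 19 \left(-44\right) = -836$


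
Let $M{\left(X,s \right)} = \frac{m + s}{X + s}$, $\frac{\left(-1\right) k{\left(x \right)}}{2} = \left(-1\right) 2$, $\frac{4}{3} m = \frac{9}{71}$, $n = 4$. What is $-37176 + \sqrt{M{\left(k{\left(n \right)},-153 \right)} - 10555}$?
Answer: $-37176 + \frac{i \sqrt{4724602081945}}{21158} \approx -37176.0 + 102.73 i$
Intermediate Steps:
$m = \frac{27}{284}$ ($m = \frac{3 \cdot \frac{9}{71}}{4} = \frac{3 \cdot 9 \cdot \frac{1}{71}}{4} = \frac{3}{4} \cdot \frac{9}{71} = \frac{27}{284} \approx 0.09507$)
$k{\left(x \right)} = 4$ ($k{\left(x \right)} = - 2 \left(\left(-1\right) 2\right) = \left(-2\right) \left(-2\right) = 4$)
$M{\left(X,s \right)} = \frac{\frac{27}{284} + s}{X + s}$
$-37176 + \sqrt{M{\left(k{\left(n \right)},-153 \right)} - 10555} = -37176 + \sqrt{\frac{\frac{27}{284} - 153}{4 - 153} - 10555} = -37176 + \sqrt{\frac{1}{-149} \left(- \frac{43425}{284}\right) - 10555} = -37176 + \sqrt{\left(- \frac{1}{149}\right) \left(- \frac{43425}{284}\right) - 10555} = -37176 + \sqrt{\frac{43425}{42316} - 10555} = -37176 + \sqrt{- \frac{446601955}{42316}} = -37176 + \frac{i \sqrt{4724602081945}}{21158}$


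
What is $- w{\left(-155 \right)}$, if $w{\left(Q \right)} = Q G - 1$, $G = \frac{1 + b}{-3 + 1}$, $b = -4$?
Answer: $\frac{467}{2} \approx 233.5$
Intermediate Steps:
$G = \frac{3}{2}$ ($G = \frac{1 - 4}{-3 + 1} = - \frac{3}{-2} = \left(-3\right) \left(- \frac{1}{2}\right) = \frac{3}{2} \approx 1.5$)
$w{\left(Q \right)} = -1 + \frac{3 Q}{2}$ ($w{\left(Q \right)} = Q \frac{3}{2} - 1 = \frac{3 Q}{2} - 1 = -1 + \frac{3 Q}{2}$)
$- w{\left(-155 \right)} = - (-1 + \frac{3}{2} \left(-155\right)) = - (-1 - \frac{465}{2}) = \left(-1\right) \left(- \frac{467}{2}\right) = \frac{467}{2}$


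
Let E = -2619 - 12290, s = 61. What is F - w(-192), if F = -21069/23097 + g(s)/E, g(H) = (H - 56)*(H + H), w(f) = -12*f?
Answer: -264572639161/114784391 ≈ -2305.0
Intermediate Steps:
g(H) = 2*H*(-56 + H) (g(H) = (-56 + H)*(2*H) = 2*H*(-56 + H))
E = -14909
F = -109402297/114784391 (F = -21069/23097 + (2*61*(-56 + 61))/(-14909) = -21069*1/23097 + (2*61*5)*(-1/14909) = -7023/7699 + 610*(-1/14909) = -7023/7699 - 610/14909 = -109402297/114784391 ≈ -0.95311)
F - w(-192) = -109402297/114784391 - (-12)*(-192) = -109402297/114784391 - 1*2304 = -109402297/114784391 - 2304 = -264572639161/114784391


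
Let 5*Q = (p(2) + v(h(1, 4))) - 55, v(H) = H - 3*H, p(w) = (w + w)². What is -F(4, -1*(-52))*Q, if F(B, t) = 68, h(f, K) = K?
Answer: 3196/5 ≈ 639.20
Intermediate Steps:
p(w) = 4*w² (p(w) = (2*w)² = 4*w²)
v(H) = -2*H
Q = -47/5 (Q = ((4*2² - 2*4) - 55)/5 = ((4*4 - 8) - 55)/5 = ((16 - 8) - 55)/5 = (8 - 55)/5 = (⅕)*(-47) = -47/5 ≈ -9.4000)
-F(4, -1*(-52))*Q = -68*(-47)/5 = -1*(-3196/5) = 3196/5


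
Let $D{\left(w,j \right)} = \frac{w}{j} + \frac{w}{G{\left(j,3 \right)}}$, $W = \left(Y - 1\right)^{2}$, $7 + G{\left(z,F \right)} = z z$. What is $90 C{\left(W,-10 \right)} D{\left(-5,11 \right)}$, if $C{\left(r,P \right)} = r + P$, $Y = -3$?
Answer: $- \frac{56250}{209} \approx -269.14$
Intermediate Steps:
$G{\left(z,F \right)} = -7 + z^{2}$ ($G{\left(z,F \right)} = -7 + z z = -7 + z^{2}$)
$W = 16$ ($W = \left(-3 - 1\right)^{2} = \left(-4\right)^{2} = 16$)
$D{\left(w,j \right)} = \frac{w}{j} + \frac{w}{-7 + j^{2}}$
$C{\left(r,P \right)} = P + r$
$90 C{\left(W,-10 \right)} D{\left(-5,11 \right)} = 90 \left(-10 + 16\right) \left(- \frac{5 \left(-7 + 11 + 11^{2}\right)}{11 \left(-7 + 11^{2}\right)}\right) = 90 \cdot 6 \left(\left(-5\right) \frac{1}{11} \frac{1}{-7 + 121} \left(-7 + 11 + 121\right)\right) = 540 \left(\left(-5\right) \frac{1}{11} \cdot \frac{1}{114} \cdot 125\right) = 540 \left(- \frac{625}{1254}\right) = - \frac{56250}{209}$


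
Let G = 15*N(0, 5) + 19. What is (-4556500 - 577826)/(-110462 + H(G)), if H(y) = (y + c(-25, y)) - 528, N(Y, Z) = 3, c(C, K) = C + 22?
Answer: 5134326/110929 ≈ 46.285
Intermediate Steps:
c(C, K) = 22 + C
G = 64 (G = 15*3 + 19 = 45 + 19 = 64)
H(y) = -531 + y (H(y) = (y + (22 - 25)) - 528 = (y - 3) - 528 = (-3 + y) - 528 = -531 + y)
(-4556500 - 577826)/(-110462 + H(G)) = (-4556500 - 577826)/(-110462 + (-531 + 64)) = -5134326/(-110462 - 467) = -5134326/(-110929) = -5134326*(-1/110929) = 5134326/110929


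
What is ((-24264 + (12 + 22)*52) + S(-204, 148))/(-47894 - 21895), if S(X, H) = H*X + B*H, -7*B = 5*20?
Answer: 127872/162841 ≈ 0.78526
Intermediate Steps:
B = -100/7 (B = -5*20/7 = -1/7*100 = -100/7 ≈ -14.286)
S(X, H) = -100*H/7 + H*X (S(X, H) = H*X - 100*H/7 = -100*H/7 + H*X)
((-24264 + (12 + 22)*52) + S(-204, 148))/(-47894 - 21895) = ((-24264 + (12 + 22)*52) + (1/7)*148*(-100 + 7*(-204)))/(-47894 - 21895) = ((-24264 + 34*52) + (1/7)*148*(-100 - 1428))/(-69789) = ((-24264 + 1768) + (1/7)*148*(-1528))*(-1/69789) = (-22496 - 226144/7)*(-1/69789) = -383616/7*(-1/69789) = 127872/162841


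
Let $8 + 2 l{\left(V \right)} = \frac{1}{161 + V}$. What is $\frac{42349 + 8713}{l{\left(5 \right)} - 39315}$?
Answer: $- \frac{16952584}{13053907} \approx -1.2987$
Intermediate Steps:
$l{\left(V \right)} = -4 + \frac{1}{2 \left(161 + V\right)}$
$\frac{42349 + 8713}{l{\left(5 \right)} - 39315} = \frac{42349 + 8713}{\frac{-1287 - 40}{2 \left(161 + 5\right)} - 39315} = \frac{51062}{\frac{-1287 - 40}{2 \cdot 166} - 39315} = \frac{51062}{\frac{1}{2} \cdot \frac{1}{166} \left(-1327\right) - 39315} = \frac{51062}{- \frac{1327}{332} - 39315} = \frac{51062}{- \frac{13053907}{332}} = 51062 \left(- \frac{332}{13053907}\right) = - \frac{16952584}{13053907}$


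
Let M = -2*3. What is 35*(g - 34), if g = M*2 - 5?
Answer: -1785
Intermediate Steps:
M = -6
g = -17 (g = -6*2 - 5 = -12 - 5 = -17)
35*(g - 34) = 35*(-17 - 34) = 35*(-51) = -1785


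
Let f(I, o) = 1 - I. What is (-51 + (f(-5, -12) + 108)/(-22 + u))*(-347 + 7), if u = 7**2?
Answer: 143140/9 ≈ 15904.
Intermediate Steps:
u = 49
(-51 + (f(-5, -12) + 108)/(-22 + u))*(-347 + 7) = (-51 + ((1 - 1*(-5)) + 108)/(-22 + 49))*(-347 + 7) = (-51 + ((1 + 5) + 108)/27)*(-340) = (-51 + (6 + 108)*(1/27))*(-340) = (-51 + 114*(1/27))*(-340) = (-51 + 38/9)*(-340) = -421/9*(-340) = 143140/9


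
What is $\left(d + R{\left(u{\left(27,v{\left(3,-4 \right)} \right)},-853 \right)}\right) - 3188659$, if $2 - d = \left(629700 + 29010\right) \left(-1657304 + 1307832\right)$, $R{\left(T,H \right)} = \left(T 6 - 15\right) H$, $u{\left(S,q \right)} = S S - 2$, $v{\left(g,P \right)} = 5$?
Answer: $230193804472$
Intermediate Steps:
$u{\left(S,q \right)} = -2 + S^{2}$ ($u{\left(S,q \right)} = S^{2} - 2 = -2 + S^{2}$)
$R{\left(T,H \right)} = H \left(-15 + 6 T\right)$ ($R{\left(T,H \right)} = \left(6 T - 15\right) H = \left(-15 + 6 T\right) H = H \left(-15 + 6 T\right)$)
$d = 230200701122$ ($d = 2 - \left(629700 + 29010\right) \left(-1657304 + 1307832\right) = 2 - 658710 \left(-349472\right) = 2 - -230200701120 = 2 + 230200701120 = 230200701122$)
$\left(d + R{\left(u{\left(27,v{\left(3,-4 \right)} \right)},-853 \right)}\right) - 3188659 = \left(230200701122 + 3 \left(-853\right) \left(-5 + 2 \left(-2 + 27^{2}\right)\right)\right) - 3188659 = \left(230200701122 + 3 \left(-853\right) \left(-5 + 2 \left(-2 + 729\right)\right)\right) - 3188659 = \left(230200701122 + 3 \left(-853\right) \left(-5 + 2 \cdot 727\right)\right) - 3188659 = \left(230200701122 + 3 \left(-853\right) \left(-5 + 1454\right)\right) - 3188659 = \left(230200701122 + 3 \left(-853\right) 1449\right) - 3188659 = \left(230200701122 - 3707991\right) - 3188659 = 230196993131 - 3188659 = 230193804472$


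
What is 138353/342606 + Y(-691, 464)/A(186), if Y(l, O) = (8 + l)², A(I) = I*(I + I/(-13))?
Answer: 355853769833/23705594352 ≈ 15.011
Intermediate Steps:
A(I) = 12*I²/13 (A(I) = I*(I + I*(-1/13)) = I*(I - I/13) = I*(12*I/13) = 12*I²/13)
138353/342606 + Y(-691, 464)/A(186) = 138353/342606 + (8 - 691)²/(((12/13)*186²)) = 138353*(1/342606) + (-683)²/(((12/13)*34596)) = 138353/342606 + 466489/(415152/13) = 138353/342606 + 466489*(13/415152) = 138353/342606 + 6064357/415152 = 355853769833/23705594352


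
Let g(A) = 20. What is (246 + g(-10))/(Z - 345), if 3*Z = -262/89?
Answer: -71022/92377 ≈ -0.76883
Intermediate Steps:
Z = -262/267 (Z = (-262/89)/3 = (-262*1/89)/3 = (⅓)*(-262/89) = -262/267 ≈ -0.98127)
(246 + g(-10))/(Z - 345) = (246 + 20)/(-262/267 - 345) = 266/(-92377/267) = 266*(-267/92377) = -71022/92377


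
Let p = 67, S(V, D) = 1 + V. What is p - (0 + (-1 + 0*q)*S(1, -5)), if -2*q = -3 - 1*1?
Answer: 69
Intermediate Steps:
q = 2 (q = -(-3 - 1*1)/2 = -(-3 - 1)/2 = -½*(-4) = 2)
p - (0 + (-1 + 0*q)*S(1, -5)) = 67 - (0 + (-1 + 0*2)*(1 + 1)) = 67 - (0 + (-1 + 0)*2) = 67 - (0 - 1*2) = 67 - (0 - 2) = 67 - 1*(-2) = 67 + 2 = 69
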